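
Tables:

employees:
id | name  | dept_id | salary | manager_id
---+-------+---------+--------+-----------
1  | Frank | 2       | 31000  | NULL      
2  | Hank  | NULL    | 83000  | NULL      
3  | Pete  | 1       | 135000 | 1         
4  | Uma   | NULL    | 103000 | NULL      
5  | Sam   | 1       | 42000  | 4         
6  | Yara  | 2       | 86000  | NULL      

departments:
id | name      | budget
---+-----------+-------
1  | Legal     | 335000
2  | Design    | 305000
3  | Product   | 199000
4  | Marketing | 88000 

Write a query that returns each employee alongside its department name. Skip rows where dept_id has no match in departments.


INNER JOIN keeps only employees rows whose dept_id matches an id in departments. Walk through each employee:
  - employee 1 (Frank): dept_id=2 -> matches Design
  - employee 2 (Hank): dept_id=NULL, no match -> dropped
  - employee 3 (Pete): dept_id=1 -> matches Legal
  - employee 4 (Uma): dept_id=NULL, no match -> dropped
  - employee 5 (Sam): dept_id=1 -> matches Legal
  - employee 6 (Yara): dept_id=2 -> matches Design
So 2 of 6 rows are dropped.

SQL:
SELECT a.name, b.name AS department
FROM employees a
INNER JOIN departments b ON a.dept_id = b.id

Result:
name  | department
------+-----------
Frank | Design    
Pete  | Legal     
Sam   | Legal     
Yara  | Design    


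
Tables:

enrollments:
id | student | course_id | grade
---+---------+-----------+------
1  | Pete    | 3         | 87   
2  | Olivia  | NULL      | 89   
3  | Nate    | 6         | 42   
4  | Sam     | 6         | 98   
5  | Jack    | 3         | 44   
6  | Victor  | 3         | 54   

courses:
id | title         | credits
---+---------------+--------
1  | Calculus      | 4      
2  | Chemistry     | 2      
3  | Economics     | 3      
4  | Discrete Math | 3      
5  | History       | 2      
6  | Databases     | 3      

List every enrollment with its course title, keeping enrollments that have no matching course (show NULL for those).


LEFT JOIN keeps every row from enrollments (the left table); where course_id has no match in courses, the course columns become NULL. Walk through each enrollment:
  - enrollment 1 (Pete): course_id=3 -> matches Economics
  - enrollment 2 (Olivia): course_id=NULL, no match -> kept with NULL
  - enrollment 3 (Nate): course_id=6 -> matches Databases
  - enrollment 4 (Sam): course_id=6 -> matches Databases
  - enrollment 5 (Jack): course_id=3 -> matches Economics
  - enrollment 6 (Victor): course_id=3 -> matches Economics
All 6 rows appear; 1 has NULL course.

SQL:
SELECT a.student, b.title AS course
FROM enrollments a
LEFT JOIN courses b ON a.course_id = b.id

Result:
student | course   
--------+----------
Pete    | Economics
Olivia  | NULL     
Nate    | Databases
Sam     | Databases
Jack    | Economics
Victor  | Economics


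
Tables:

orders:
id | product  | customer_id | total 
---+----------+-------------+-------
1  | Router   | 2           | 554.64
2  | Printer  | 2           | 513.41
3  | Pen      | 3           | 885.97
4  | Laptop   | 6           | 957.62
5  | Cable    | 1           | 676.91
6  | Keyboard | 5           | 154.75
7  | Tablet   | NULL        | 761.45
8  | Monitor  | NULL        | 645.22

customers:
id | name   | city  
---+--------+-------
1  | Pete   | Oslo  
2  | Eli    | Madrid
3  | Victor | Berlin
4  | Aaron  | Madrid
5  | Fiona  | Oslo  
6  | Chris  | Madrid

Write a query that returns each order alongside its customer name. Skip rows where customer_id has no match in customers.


INNER JOIN keeps only orders rows whose customer_id matches an id in customers. Walk through each order:
  - order 1 (Router): customer_id=2 -> matches Eli
  - order 2 (Printer): customer_id=2 -> matches Eli
  - order 3 (Pen): customer_id=3 -> matches Victor
  - order 4 (Laptop): customer_id=6 -> matches Chris
  - order 5 (Cable): customer_id=1 -> matches Pete
  - order 6 (Keyboard): customer_id=5 -> matches Fiona
  - order 7 (Tablet): customer_id=NULL, no match -> dropped
  - order 8 (Monitor): customer_id=NULL, no match -> dropped
So 2 of 8 rows are dropped.

SQL:
SELECT a.product, b.name AS customer
FROM orders a
INNER JOIN customers b ON a.customer_id = b.id

Result:
product  | customer
---------+---------
Router   | Eli     
Printer  | Eli     
Pen      | Victor  
Laptop   | Chris   
Cable    | Pete    
Keyboard | Fiona   


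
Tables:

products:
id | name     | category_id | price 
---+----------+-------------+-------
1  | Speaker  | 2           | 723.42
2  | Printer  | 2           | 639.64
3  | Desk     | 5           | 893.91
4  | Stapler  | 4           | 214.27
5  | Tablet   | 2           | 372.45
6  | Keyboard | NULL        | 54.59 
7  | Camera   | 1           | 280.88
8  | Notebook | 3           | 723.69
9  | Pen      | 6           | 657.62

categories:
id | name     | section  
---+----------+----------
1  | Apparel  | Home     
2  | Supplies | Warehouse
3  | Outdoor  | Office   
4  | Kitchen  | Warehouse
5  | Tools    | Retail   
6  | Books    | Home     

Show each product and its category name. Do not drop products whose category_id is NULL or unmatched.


LEFT JOIN keeps every row from products (the left table); where category_id has no match in categories, the category columns become NULL. Walk through each product:
  - product 1 (Speaker): category_id=2 -> matches Supplies
  - product 2 (Printer): category_id=2 -> matches Supplies
  - product 3 (Desk): category_id=5 -> matches Tools
  - product 4 (Stapler): category_id=4 -> matches Kitchen
  - product 5 (Tablet): category_id=2 -> matches Supplies
  - product 6 (Keyboard): category_id=NULL, no match -> kept with NULL
  - product 7 (Camera): category_id=1 -> matches Apparel
  - product 8 (Notebook): category_id=3 -> matches Outdoor
  - product 9 (Pen): category_id=6 -> matches Books
All 9 rows appear; 1 has NULL category.

SQL:
SELECT a.name, b.name AS category
FROM products a
LEFT JOIN categories b ON a.category_id = b.id

Result:
name     | category
---------+---------
Speaker  | Supplies
Printer  | Supplies
Desk     | Tools   
Stapler  | Kitchen 
Tablet   | Supplies
Keyboard | NULL    
Camera   | Apparel 
Notebook | Outdoor 
Pen      | Books   


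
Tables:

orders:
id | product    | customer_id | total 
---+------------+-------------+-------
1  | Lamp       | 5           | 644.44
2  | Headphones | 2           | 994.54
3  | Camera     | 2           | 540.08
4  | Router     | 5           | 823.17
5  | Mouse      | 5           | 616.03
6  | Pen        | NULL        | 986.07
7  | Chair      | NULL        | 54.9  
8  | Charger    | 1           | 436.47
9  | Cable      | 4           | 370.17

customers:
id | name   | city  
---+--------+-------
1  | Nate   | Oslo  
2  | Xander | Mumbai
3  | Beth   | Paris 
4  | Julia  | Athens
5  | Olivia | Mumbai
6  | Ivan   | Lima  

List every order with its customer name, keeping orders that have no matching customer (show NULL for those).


LEFT JOIN keeps every row from orders (the left table); where customer_id has no match in customers, the customer columns become NULL. Walk through each order:
  - order 1 (Lamp): customer_id=5 -> matches Olivia
  - order 2 (Headphones): customer_id=2 -> matches Xander
  - order 3 (Camera): customer_id=2 -> matches Xander
  - order 4 (Router): customer_id=5 -> matches Olivia
  - order 5 (Mouse): customer_id=5 -> matches Olivia
  - order 6 (Pen): customer_id=NULL, no match -> kept with NULL
  - order 7 (Chair): customer_id=NULL, no match -> kept with NULL
  - order 8 (Charger): customer_id=1 -> matches Nate
  - order 9 (Cable): customer_id=4 -> matches Julia
All 9 rows appear; 2 have NULL customer.

SQL:
SELECT a.product, b.name AS customer
FROM orders a
LEFT JOIN customers b ON a.customer_id = b.id

Result:
product    | customer
-----------+---------
Lamp       | Olivia  
Headphones | Xander  
Camera     | Xander  
Router     | Olivia  
Mouse      | Olivia  
Pen        | NULL    
Chair      | NULL    
Charger    | Nate    
Cable      | Julia   


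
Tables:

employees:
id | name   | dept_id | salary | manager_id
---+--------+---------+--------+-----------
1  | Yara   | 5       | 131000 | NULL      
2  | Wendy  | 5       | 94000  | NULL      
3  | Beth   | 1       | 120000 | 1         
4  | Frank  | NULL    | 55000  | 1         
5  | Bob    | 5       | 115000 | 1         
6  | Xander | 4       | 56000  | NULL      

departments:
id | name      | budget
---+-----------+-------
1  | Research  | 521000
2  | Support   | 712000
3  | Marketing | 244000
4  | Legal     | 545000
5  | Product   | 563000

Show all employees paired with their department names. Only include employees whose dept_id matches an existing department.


INNER JOIN keeps only employees rows whose dept_id matches an id in departments. Walk through each employee:
  - employee 1 (Yara): dept_id=5 -> matches Product
  - employee 2 (Wendy): dept_id=5 -> matches Product
  - employee 3 (Beth): dept_id=1 -> matches Research
  - employee 4 (Frank): dept_id=NULL, no match -> dropped
  - employee 5 (Bob): dept_id=5 -> matches Product
  - employee 6 (Xander): dept_id=4 -> matches Legal
So 1 of 6 rows is dropped.

SQL:
SELECT a.name, b.name AS department
FROM employees a
INNER JOIN departments b ON a.dept_id = b.id

Result:
name   | department
-------+-----------
Yara   | Product   
Wendy  | Product   
Beth   | Research  
Bob    | Product   
Xander | Legal     


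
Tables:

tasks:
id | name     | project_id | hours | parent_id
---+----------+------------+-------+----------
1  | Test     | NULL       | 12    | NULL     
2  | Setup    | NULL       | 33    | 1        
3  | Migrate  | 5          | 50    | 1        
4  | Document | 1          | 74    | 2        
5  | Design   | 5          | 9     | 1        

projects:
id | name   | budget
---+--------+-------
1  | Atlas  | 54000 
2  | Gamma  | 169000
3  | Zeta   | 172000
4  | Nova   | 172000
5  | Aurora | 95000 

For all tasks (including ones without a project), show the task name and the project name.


LEFT JOIN keeps every row from tasks (the left table); where project_id has no match in projects, the project columns become NULL. Walk through each task:
  - task 1 (Test): project_id=NULL, no match -> kept with NULL
  - task 2 (Setup): project_id=NULL, no match -> kept with NULL
  - task 3 (Migrate): project_id=5 -> matches Aurora
  - task 4 (Document): project_id=1 -> matches Atlas
  - task 5 (Design): project_id=5 -> matches Aurora
All 5 rows appear; 2 have NULL project.

SQL:
SELECT a.name, b.name AS project
FROM tasks a
LEFT JOIN projects b ON a.project_id = b.id

Result:
name     | project
---------+--------
Test     | NULL   
Setup    | NULL   
Migrate  | Aurora 
Document | Atlas  
Design   | Aurora 


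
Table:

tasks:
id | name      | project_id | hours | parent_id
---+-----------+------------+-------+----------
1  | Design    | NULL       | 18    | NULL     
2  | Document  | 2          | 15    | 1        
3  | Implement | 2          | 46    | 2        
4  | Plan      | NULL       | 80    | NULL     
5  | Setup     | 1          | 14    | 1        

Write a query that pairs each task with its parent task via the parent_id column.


This is a self-join: tasks is joined to a second copy of itself, matching each row's parent_id to another row's id. Use LEFT JOIN so rows with parent_id=NULL are kept.
  - task 1 (Design): parent_id=NULL -> NULL
  - task 2 (Document): parent_id=1 -> Design
  - task 3 (Implement): parent_id=2 -> Document
  - task 4 (Plan): parent_id=NULL -> NULL
  - task 5 (Setup): parent_id=1 -> Design

SQL:
SELECT a.name AS item, b.name AS parent
FROM tasks a
LEFT JOIN tasks b ON a.parent_id = b.id

Result:
item      | parent  
----------+---------
Design    | NULL    
Document  | Design  
Implement | Document
Plan      | NULL    
Setup     | Design  


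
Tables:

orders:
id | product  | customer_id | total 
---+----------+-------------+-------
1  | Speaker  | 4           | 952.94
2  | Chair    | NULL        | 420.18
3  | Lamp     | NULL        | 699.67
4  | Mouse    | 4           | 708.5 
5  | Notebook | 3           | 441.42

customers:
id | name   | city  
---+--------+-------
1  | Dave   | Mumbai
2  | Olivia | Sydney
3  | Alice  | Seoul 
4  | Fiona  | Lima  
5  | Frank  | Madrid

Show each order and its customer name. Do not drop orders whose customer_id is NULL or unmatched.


LEFT JOIN keeps every row from orders (the left table); where customer_id has no match in customers, the customer columns become NULL. Walk through each order:
  - order 1 (Speaker): customer_id=4 -> matches Fiona
  - order 2 (Chair): customer_id=NULL, no match -> kept with NULL
  - order 3 (Lamp): customer_id=NULL, no match -> kept with NULL
  - order 4 (Mouse): customer_id=4 -> matches Fiona
  - order 5 (Notebook): customer_id=3 -> matches Alice
All 5 rows appear; 2 have NULL customer.

SQL:
SELECT a.product, b.name AS customer
FROM orders a
LEFT JOIN customers b ON a.customer_id = b.id

Result:
product  | customer
---------+---------
Speaker  | Fiona   
Chair    | NULL    
Lamp     | NULL    
Mouse    | Fiona   
Notebook | Alice   


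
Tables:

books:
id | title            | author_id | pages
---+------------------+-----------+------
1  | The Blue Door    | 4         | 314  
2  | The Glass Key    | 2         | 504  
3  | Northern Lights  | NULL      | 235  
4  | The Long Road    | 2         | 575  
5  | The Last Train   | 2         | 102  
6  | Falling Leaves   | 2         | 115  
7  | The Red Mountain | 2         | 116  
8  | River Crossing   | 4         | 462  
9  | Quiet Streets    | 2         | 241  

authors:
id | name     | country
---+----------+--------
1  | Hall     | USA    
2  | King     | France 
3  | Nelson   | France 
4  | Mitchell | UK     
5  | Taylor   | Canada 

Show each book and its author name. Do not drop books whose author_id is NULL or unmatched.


LEFT JOIN keeps every row from books (the left table); where author_id has no match in authors, the author columns become NULL. Walk through each book:
  - book 1 (The Blue Door): author_id=4 -> matches Mitchell
  - book 2 (The Glass Key): author_id=2 -> matches King
  - book 3 (Northern Lights): author_id=NULL, no match -> kept with NULL
  - book 4 (The Long Road): author_id=2 -> matches King
  - book 5 (The Last Train): author_id=2 -> matches King
  - book 6 (Falling Leaves): author_id=2 -> matches King
  - book 7 (The Red Mountain): author_id=2 -> matches King
  - book 8 (River Crossing): author_id=4 -> matches Mitchell
  - book 9 (Quiet Streets): author_id=2 -> matches King
All 9 rows appear; 1 has NULL author.

SQL:
SELECT a.title, b.name AS author
FROM books a
LEFT JOIN authors b ON a.author_id = b.id

Result:
title            | author  
-----------------+---------
The Blue Door    | Mitchell
The Glass Key    | King    
Northern Lights  | NULL    
The Long Road    | King    
The Last Train   | King    
Falling Leaves   | King    
The Red Mountain | King    
River Crossing   | Mitchell
Quiet Streets    | King    


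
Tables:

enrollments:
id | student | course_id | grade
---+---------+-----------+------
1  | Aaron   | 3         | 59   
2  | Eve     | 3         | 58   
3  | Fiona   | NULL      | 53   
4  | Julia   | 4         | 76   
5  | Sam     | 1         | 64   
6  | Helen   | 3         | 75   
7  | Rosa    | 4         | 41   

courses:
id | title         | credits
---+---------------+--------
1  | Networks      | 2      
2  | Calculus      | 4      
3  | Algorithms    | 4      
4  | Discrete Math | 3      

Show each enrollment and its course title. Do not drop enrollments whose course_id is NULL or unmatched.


LEFT JOIN keeps every row from enrollments (the left table); where course_id has no match in courses, the course columns become NULL. Walk through each enrollment:
  - enrollment 1 (Aaron): course_id=3 -> matches Algorithms
  - enrollment 2 (Eve): course_id=3 -> matches Algorithms
  - enrollment 3 (Fiona): course_id=NULL, no match -> kept with NULL
  - enrollment 4 (Julia): course_id=4 -> matches Discrete Math
  - enrollment 5 (Sam): course_id=1 -> matches Networks
  - enrollment 6 (Helen): course_id=3 -> matches Algorithms
  - enrollment 7 (Rosa): course_id=4 -> matches Discrete Math
All 7 rows appear; 1 has NULL course.

SQL:
SELECT a.student, b.title AS course
FROM enrollments a
LEFT JOIN courses b ON a.course_id = b.id

Result:
student | course       
--------+--------------
Aaron   | Algorithms   
Eve     | Algorithms   
Fiona   | NULL         
Julia   | Discrete Math
Sam     | Networks     
Helen   | Algorithms   
Rosa    | Discrete Math


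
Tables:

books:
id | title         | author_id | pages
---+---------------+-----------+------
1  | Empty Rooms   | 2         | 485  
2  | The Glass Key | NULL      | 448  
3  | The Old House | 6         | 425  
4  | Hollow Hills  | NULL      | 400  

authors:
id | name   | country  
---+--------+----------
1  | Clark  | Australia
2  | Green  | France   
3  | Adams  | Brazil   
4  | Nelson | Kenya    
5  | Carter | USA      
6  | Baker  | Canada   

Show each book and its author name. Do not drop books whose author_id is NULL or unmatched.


LEFT JOIN keeps every row from books (the left table); where author_id has no match in authors, the author columns become NULL. Walk through each book:
  - book 1 (Empty Rooms): author_id=2 -> matches Green
  - book 2 (The Glass Key): author_id=NULL, no match -> kept with NULL
  - book 3 (The Old House): author_id=6 -> matches Baker
  - book 4 (Hollow Hills): author_id=NULL, no match -> kept with NULL
All 4 rows appear; 2 have NULL author.

SQL:
SELECT a.title, b.name AS author
FROM books a
LEFT JOIN authors b ON a.author_id = b.id

Result:
title         | author
--------------+-------
Empty Rooms   | Green 
The Glass Key | NULL  
The Old House | Baker 
Hollow Hills  | NULL  


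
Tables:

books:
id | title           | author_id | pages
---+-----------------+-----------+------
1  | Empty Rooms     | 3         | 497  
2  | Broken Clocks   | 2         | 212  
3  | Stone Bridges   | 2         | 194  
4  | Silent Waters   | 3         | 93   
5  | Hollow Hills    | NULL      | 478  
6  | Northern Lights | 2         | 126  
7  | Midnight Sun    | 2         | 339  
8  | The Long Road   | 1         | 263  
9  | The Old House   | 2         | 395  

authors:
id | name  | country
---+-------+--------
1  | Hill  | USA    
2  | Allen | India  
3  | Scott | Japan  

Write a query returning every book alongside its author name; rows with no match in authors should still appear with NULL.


LEFT JOIN keeps every row from books (the left table); where author_id has no match in authors, the author columns become NULL. Walk through each book:
  - book 1 (Empty Rooms): author_id=3 -> matches Scott
  - book 2 (Broken Clocks): author_id=2 -> matches Allen
  - book 3 (Stone Bridges): author_id=2 -> matches Allen
  - book 4 (Silent Waters): author_id=3 -> matches Scott
  - book 5 (Hollow Hills): author_id=NULL, no match -> kept with NULL
  - book 6 (Northern Lights): author_id=2 -> matches Allen
  - book 7 (Midnight Sun): author_id=2 -> matches Allen
  - book 8 (The Long Road): author_id=1 -> matches Hill
  - book 9 (The Old House): author_id=2 -> matches Allen
All 9 rows appear; 1 has NULL author.

SQL:
SELECT a.title, b.name AS author
FROM books a
LEFT JOIN authors b ON a.author_id = b.id

Result:
title           | author
----------------+-------
Empty Rooms     | Scott 
Broken Clocks   | Allen 
Stone Bridges   | Allen 
Silent Waters   | Scott 
Hollow Hills    | NULL  
Northern Lights | Allen 
Midnight Sun    | Allen 
The Long Road   | Hill  
The Old House   | Allen 


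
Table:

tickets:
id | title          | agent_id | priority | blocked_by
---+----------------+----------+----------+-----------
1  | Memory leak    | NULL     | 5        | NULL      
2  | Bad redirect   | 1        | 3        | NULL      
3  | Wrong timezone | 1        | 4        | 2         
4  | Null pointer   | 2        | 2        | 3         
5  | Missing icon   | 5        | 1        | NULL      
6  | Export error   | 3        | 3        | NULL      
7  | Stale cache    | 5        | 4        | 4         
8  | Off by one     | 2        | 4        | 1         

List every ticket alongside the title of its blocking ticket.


This is a self-join: tickets is joined to a second copy of itself, matching each row's blocked_by to another row's id. Use LEFT JOIN so rows with blocked_by=NULL are kept.
  - ticket 1 (Memory leak): blocked_by=NULL -> NULL
  - ticket 2 (Bad redirect): blocked_by=NULL -> NULL
  - ticket 3 (Wrong timezone): blocked_by=2 -> Bad redirect
  - ticket 4 (Null pointer): blocked_by=3 -> Wrong timezone
  - ticket 5 (Missing icon): blocked_by=NULL -> NULL
  - ticket 6 (Export error): blocked_by=NULL -> NULL
  - ticket 7 (Stale cache): blocked_by=4 -> Null pointer
  - ticket 8 (Off by one): blocked_by=1 -> Memory leak

SQL:
SELECT a.title AS item, b.title AS blocked_by
FROM tickets a
LEFT JOIN tickets b ON a.blocked_by = b.id

Result:
item           | blocked_by    
---------------+---------------
Memory leak    | NULL          
Bad redirect   | NULL          
Wrong timezone | Bad redirect  
Null pointer   | Wrong timezone
Missing icon   | NULL          
Export error   | NULL          
Stale cache    | Null pointer  
Off by one     | Memory leak   


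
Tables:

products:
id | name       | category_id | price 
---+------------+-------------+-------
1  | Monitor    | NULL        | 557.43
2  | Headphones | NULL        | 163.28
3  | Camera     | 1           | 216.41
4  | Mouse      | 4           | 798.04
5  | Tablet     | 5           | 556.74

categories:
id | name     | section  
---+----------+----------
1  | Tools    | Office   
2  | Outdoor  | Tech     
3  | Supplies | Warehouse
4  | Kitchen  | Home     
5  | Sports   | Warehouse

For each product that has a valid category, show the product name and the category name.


INNER JOIN keeps only products rows whose category_id matches an id in categories. Walk through each product:
  - product 1 (Monitor): category_id=NULL, no match -> dropped
  - product 2 (Headphones): category_id=NULL, no match -> dropped
  - product 3 (Camera): category_id=1 -> matches Tools
  - product 4 (Mouse): category_id=4 -> matches Kitchen
  - product 5 (Tablet): category_id=5 -> matches Sports
So 2 of 5 rows are dropped.

SQL:
SELECT a.name, b.name AS category
FROM products a
INNER JOIN categories b ON a.category_id = b.id

Result:
name   | category
-------+---------
Camera | Tools   
Mouse  | Kitchen 
Tablet | Sports  


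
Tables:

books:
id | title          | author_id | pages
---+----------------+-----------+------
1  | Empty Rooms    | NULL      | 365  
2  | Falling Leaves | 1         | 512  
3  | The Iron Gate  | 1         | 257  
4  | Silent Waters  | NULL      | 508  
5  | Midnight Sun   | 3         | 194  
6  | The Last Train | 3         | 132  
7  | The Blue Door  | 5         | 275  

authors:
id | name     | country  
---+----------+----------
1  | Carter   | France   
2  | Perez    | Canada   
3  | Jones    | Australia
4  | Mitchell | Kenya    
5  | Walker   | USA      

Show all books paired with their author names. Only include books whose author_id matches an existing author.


INNER JOIN keeps only books rows whose author_id matches an id in authors. Walk through each book:
  - book 1 (Empty Rooms): author_id=NULL, no match -> dropped
  - book 2 (Falling Leaves): author_id=1 -> matches Carter
  - book 3 (The Iron Gate): author_id=1 -> matches Carter
  - book 4 (Silent Waters): author_id=NULL, no match -> dropped
  - book 5 (Midnight Sun): author_id=3 -> matches Jones
  - book 6 (The Last Train): author_id=3 -> matches Jones
  - book 7 (The Blue Door): author_id=5 -> matches Walker
So 2 of 7 rows are dropped.

SQL:
SELECT a.title, b.name AS author
FROM books a
INNER JOIN authors b ON a.author_id = b.id

Result:
title          | author
---------------+-------
Falling Leaves | Carter
The Iron Gate  | Carter
Midnight Sun   | Jones 
The Last Train | Jones 
The Blue Door  | Walker


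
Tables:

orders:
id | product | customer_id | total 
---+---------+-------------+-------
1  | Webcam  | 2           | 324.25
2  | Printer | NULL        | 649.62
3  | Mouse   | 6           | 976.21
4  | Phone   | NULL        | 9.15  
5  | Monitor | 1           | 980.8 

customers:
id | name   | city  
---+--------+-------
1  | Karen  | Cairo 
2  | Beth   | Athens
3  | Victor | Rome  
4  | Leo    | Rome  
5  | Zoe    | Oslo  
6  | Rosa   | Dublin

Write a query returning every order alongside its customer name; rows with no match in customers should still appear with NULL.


LEFT JOIN keeps every row from orders (the left table); where customer_id has no match in customers, the customer columns become NULL. Walk through each order:
  - order 1 (Webcam): customer_id=2 -> matches Beth
  - order 2 (Printer): customer_id=NULL, no match -> kept with NULL
  - order 3 (Mouse): customer_id=6 -> matches Rosa
  - order 4 (Phone): customer_id=NULL, no match -> kept with NULL
  - order 5 (Monitor): customer_id=1 -> matches Karen
All 5 rows appear; 2 have NULL customer.

SQL:
SELECT a.product, b.name AS customer
FROM orders a
LEFT JOIN customers b ON a.customer_id = b.id

Result:
product | customer
--------+---------
Webcam  | Beth    
Printer | NULL    
Mouse   | Rosa    
Phone   | NULL    
Monitor | Karen   


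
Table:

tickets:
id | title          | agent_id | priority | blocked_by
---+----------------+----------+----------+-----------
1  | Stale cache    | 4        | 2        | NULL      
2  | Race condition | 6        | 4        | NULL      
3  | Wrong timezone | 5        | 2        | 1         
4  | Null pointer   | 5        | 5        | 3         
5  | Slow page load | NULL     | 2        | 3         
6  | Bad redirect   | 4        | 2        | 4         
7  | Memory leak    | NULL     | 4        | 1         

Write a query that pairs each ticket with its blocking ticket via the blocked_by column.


This is a self-join: tickets is joined to a second copy of itself, matching each row's blocked_by to another row's id. Use LEFT JOIN so rows with blocked_by=NULL are kept.
  - ticket 1 (Stale cache): blocked_by=NULL -> NULL
  - ticket 2 (Race condition): blocked_by=NULL -> NULL
  - ticket 3 (Wrong timezone): blocked_by=1 -> Stale cache
  - ticket 4 (Null pointer): blocked_by=3 -> Wrong timezone
  - ticket 5 (Slow page load): blocked_by=3 -> Wrong timezone
  - ticket 6 (Bad redirect): blocked_by=4 -> Null pointer
  - ticket 7 (Memory leak): blocked_by=1 -> Stale cache

SQL:
SELECT a.title AS item, b.title AS blocked_by
FROM tickets a
LEFT JOIN tickets b ON a.blocked_by = b.id

Result:
item           | blocked_by    
---------------+---------------
Stale cache    | NULL          
Race condition | NULL          
Wrong timezone | Stale cache   
Null pointer   | Wrong timezone
Slow page load | Wrong timezone
Bad redirect   | Null pointer  
Memory leak    | Stale cache   


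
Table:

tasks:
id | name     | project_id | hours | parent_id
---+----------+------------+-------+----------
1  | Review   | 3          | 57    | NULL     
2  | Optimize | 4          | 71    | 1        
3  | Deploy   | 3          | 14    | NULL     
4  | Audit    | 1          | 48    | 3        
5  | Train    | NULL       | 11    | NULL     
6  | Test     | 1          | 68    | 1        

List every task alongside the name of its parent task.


This is a self-join: tasks is joined to a second copy of itself, matching each row's parent_id to another row's id. Use LEFT JOIN so rows with parent_id=NULL are kept.
  - task 1 (Review): parent_id=NULL -> NULL
  - task 2 (Optimize): parent_id=1 -> Review
  - task 3 (Deploy): parent_id=NULL -> NULL
  - task 4 (Audit): parent_id=3 -> Deploy
  - task 5 (Train): parent_id=NULL -> NULL
  - task 6 (Test): parent_id=1 -> Review

SQL:
SELECT a.name AS item, b.name AS parent
FROM tasks a
LEFT JOIN tasks b ON a.parent_id = b.id

Result:
item     | parent
---------+-------
Review   | NULL  
Optimize | Review
Deploy   | NULL  
Audit    | Deploy
Train    | NULL  
Test     | Review


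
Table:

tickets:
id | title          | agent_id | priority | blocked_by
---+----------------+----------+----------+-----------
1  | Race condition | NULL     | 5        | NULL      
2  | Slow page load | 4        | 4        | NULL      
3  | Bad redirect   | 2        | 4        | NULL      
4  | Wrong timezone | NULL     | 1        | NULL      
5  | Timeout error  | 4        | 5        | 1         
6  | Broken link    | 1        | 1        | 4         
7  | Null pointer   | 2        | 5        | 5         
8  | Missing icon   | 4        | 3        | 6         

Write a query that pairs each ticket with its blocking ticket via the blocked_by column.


This is a self-join: tickets is joined to a second copy of itself, matching each row's blocked_by to another row's id. Use LEFT JOIN so rows with blocked_by=NULL are kept.
  - ticket 1 (Race condition): blocked_by=NULL -> NULL
  - ticket 2 (Slow page load): blocked_by=NULL -> NULL
  - ticket 3 (Bad redirect): blocked_by=NULL -> NULL
  - ticket 4 (Wrong timezone): blocked_by=NULL -> NULL
  - ticket 5 (Timeout error): blocked_by=1 -> Race condition
  - ticket 6 (Broken link): blocked_by=4 -> Wrong timezone
  - ticket 7 (Null pointer): blocked_by=5 -> Timeout error
  - ticket 8 (Missing icon): blocked_by=6 -> Broken link

SQL:
SELECT a.title AS item, b.title AS blocked_by
FROM tickets a
LEFT JOIN tickets b ON a.blocked_by = b.id

Result:
item           | blocked_by    
---------------+---------------
Race condition | NULL          
Slow page load | NULL          
Bad redirect   | NULL          
Wrong timezone | NULL          
Timeout error  | Race condition
Broken link    | Wrong timezone
Null pointer   | Timeout error 
Missing icon   | Broken link   


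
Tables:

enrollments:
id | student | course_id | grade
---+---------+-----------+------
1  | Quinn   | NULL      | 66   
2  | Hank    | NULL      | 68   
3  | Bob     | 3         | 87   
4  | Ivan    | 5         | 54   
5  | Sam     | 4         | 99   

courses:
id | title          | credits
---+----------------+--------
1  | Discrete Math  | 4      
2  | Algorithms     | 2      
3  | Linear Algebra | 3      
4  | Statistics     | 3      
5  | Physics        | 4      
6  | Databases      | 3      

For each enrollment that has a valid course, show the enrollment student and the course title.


INNER JOIN keeps only enrollments rows whose course_id matches an id in courses. Walk through each enrollment:
  - enrollment 1 (Quinn): course_id=NULL, no match -> dropped
  - enrollment 2 (Hank): course_id=NULL, no match -> dropped
  - enrollment 3 (Bob): course_id=3 -> matches Linear Algebra
  - enrollment 4 (Ivan): course_id=5 -> matches Physics
  - enrollment 5 (Sam): course_id=4 -> matches Statistics
So 2 of 5 rows are dropped.

SQL:
SELECT a.student, b.title AS course
FROM enrollments a
INNER JOIN courses b ON a.course_id = b.id

Result:
student | course        
--------+---------------
Bob     | Linear Algebra
Ivan    | Physics       
Sam     | Statistics    


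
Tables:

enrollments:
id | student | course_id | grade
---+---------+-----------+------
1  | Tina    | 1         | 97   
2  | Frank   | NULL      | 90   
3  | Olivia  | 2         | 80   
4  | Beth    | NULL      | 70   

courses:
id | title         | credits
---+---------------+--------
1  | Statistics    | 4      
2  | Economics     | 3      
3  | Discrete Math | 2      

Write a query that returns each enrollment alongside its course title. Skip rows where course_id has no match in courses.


INNER JOIN keeps only enrollments rows whose course_id matches an id in courses. Walk through each enrollment:
  - enrollment 1 (Tina): course_id=1 -> matches Statistics
  - enrollment 2 (Frank): course_id=NULL, no match -> dropped
  - enrollment 3 (Olivia): course_id=2 -> matches Economics
  - enrollment 4 (Beth): course_id=NULL, no match -> dropped
So 2 of 4 rows are dropped.

SQL:
SELECT a.student, b.title AS course
FROM enrollments a
INNER JOIN courses b ON a.course_id = b.id

Result:
student | course    
--------+-----------
Tina    | Statistics
Olivia  | Economics 


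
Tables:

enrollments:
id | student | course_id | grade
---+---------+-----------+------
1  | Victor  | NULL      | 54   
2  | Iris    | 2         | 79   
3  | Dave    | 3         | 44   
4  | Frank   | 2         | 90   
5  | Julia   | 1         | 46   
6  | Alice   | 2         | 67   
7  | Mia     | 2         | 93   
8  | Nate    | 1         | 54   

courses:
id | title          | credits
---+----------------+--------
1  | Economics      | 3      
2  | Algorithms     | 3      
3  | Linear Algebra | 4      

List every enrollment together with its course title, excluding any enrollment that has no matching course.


INNER JOIN keeps only enrollments rows whose course_id matches an id in courses. Walk through each enrollment:
  - enrollment 1 (Victor): course_id=NULL, no match -> dropped
  - enrollment 2 (Iris): course_id=2 -> matches Algorithms
  - enrollment 3 (Dave): course_id=3 -> matches Linear Algebra
  - enrollment 4 (Frank): course_id=2 -> matches Algorithms
  - enrollment 5 (Julia): course_id=1 -> matches Economics
  - enrollment 6 (Alice): course_id=2 -> matches Algorithms
  - enrollment 7 (Mia): course_id=2 -> matches Algorithms
  - enrollment 8 (Nate): course_id=1 -> matches Economics
So 1 of 8 rows is dropped.

SQL:
SELECT a.student, b.title AS course
FROM enrollments a
INNER JOIN courses b ON a.course_id = b.id

Result:
student | course        
--------+---------------
Iris    | Algorithms    
Dave    | Linear Algebra
Frank   | Algorithms    
Julia   | Economics     
Alice   | Algorithms    
Mia     | Algorithms    
Nate    | Economics     


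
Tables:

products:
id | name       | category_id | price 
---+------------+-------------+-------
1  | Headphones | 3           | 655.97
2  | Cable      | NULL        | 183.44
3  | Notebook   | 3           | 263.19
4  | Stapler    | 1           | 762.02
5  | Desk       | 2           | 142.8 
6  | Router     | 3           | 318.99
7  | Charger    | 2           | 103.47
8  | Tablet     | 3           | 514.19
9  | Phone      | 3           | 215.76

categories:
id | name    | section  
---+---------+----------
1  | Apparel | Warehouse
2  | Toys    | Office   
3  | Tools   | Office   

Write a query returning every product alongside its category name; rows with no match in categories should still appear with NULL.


LEFT JOIN keeps every row from products (the left table); where category_id has no match in categories, the category columns become NULL. Walk through each product:
  - product 1 (Headphones): category_id=3 -> matches Tools
  - product 2 (Cable): category_id=NULL, no match -> kept with NULL
  - product 3 (Notebook): category_id=3 -> matches Tools
  - product 4 (Stapler): category_id=1 -> matches Apparel
  - product 5 (Desk): category_id=2 -> matches Toys
  - product 6 (Router): category_id=3 -> matches Tools
  - product 7 (Charger): category_id=2 -> matches Toys
  - product 8 (Tablet): category_id=3 -> matches Tools
  - product 9 (Phone): category_id=3 -> matches Tools
All 9 rows appear; 1 has NULL category.

SQL:
SELECT a.name, b.name AS category
FROM products a
LEFT JOIN categories b ON a.category_id = b.id

Result:
name       | category
-----------+---------
Headphones | Tools   
Cable      | NULL    
Notebook   | Tools   
Stapler    | Apparel 
Desk       | Toys    
Router     | Tools   
Charger    | Toys    
Tablet     | Tools   
Phone      | Tools   


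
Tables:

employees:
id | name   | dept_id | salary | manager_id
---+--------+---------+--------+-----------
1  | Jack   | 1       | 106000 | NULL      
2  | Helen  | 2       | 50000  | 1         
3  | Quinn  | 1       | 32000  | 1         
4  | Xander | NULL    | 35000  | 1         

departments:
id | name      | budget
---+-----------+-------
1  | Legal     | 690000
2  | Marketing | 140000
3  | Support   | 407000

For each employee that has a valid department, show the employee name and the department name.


INNER JOIN keeps only employees rows whose dept_id matches an id in departments. Walk through each employee:
  - employee 1 (Jack): dept_id=1 -> matches Legal
  - employee 2 (Helen): dept_id=2 -> matches Marketing
  - employee 3 (Quinn): dept_id=1 -> matches Legal
  - employee 4 (Xander): dept_id=NULL, no match -> dropped
So 1 of 4 rows is dropped.

SQL:
SELECT a.name, b.name AS department
FROM employees a
INNER JOIN departments b ON a.dept_id = b.id

Result:
name  | department
------+-----------
Jack  | Legal     
Helen | Marketing 
Quinn | Legal     


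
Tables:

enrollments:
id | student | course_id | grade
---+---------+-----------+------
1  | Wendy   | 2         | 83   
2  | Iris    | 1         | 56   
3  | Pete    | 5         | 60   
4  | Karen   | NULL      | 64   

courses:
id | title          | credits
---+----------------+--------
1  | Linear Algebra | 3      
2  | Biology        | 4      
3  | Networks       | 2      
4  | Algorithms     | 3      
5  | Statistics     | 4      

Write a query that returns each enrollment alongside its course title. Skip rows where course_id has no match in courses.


INNER JOIN keeps only enrollments rows whose course_id matches an id in courses. Walk through each enrollment:
  - enrollment 1 (Wendy): course_id=2 -> matches Biology
  - enrollment 2 (Iris): course_id=1 -> matches Linear Algebra
  - enrollment 3 (Pete): course_id=5 -> matches Statistics
  - enrollment 4 (Karen): course_id=NULL, no match -> dropped
So 1 of 4 rows is dropped.

SQL:
SELECT a.student, b.title AS course
FROM enrollments a
INNER JOIN courses b ON a.course_id = b.id

Result:
student | course        
--------+---------------
Wendy   | Biology       
Iris    | Linear Algebra
Pete    | Statistics    


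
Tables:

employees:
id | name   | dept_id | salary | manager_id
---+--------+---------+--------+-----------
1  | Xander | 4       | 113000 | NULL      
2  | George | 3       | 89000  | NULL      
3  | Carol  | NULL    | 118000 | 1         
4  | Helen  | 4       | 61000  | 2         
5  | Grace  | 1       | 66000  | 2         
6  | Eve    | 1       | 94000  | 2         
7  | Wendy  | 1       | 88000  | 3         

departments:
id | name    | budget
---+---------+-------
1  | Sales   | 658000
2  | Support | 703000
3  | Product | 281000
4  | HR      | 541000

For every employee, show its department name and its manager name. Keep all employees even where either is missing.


Two LEFT JOINs from the same base table employees: one to departments via dept_id, one to employees itself via manager_id. Both are LEFT so every employee is preserved.
Match against departments:
  - employee 1 (Xander): dept_id=4 -> matches HR
  - employee 2 (George): dept_id=3 -> matches Product
  - employee 3 (Carol): dept_id=NULL, no match -> kept with NULL
  - employee 4 (Helen): dept_id=4 -> matches HR
  - employee 5 (Grace): dept_id=1 -> matches Sales
  - employee 6 (Eve): dept_id=1 -> matches Sales
  - employee 7 (Wendy): dept_id=1 -> matches Sales
Match against employees (self):
  - employee 1 (Xander): manager_id=NULL -> NULL
  - employee 2 (George): manager_id=NULL -> NULL
  - employee 3 (Carol): manager_id=1 -> Xander
  - employee 4 (Helen): manager_id=2 -> George
  - employee 5 (Grace): manager_id=2 -> George
  - employee 6 (Eve): manager_id=2 -> George
  - employee 7 (Wendy): manager_id=3 -> Carol

SQL:
SELECT a.name, b.name AS department, c.name AS manager
FROM employees a
LEFT JOIN departments b ON a.dept_id = b.id
LEFT JOIN employees c ON a.manager_id = c.id

Result:
name   | department | manager
-------+------------+--------
Xander | HR         | NULL   
George | Product    | NULL   
Carol  | NULL       | Xander 
Helen  | HR         | George 
Grace  | Sales      | George 
Eve    | Sales      | George 
Wendy  | Sales      | Carol  


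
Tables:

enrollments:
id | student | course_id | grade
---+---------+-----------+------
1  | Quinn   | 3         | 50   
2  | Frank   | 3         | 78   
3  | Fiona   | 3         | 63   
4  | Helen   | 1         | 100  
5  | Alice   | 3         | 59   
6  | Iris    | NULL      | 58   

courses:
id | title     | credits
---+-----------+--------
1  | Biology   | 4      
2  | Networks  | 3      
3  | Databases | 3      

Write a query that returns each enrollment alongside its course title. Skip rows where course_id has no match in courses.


INNER JOIN keeps only enrollments rows whose course_id matches an id in courses. Walk through each enrollment:
  - enrollment 1 (Quinn): course_id=3 -> matches Databases
  - enrollment 2 (Frank): course_id=3 -> matches Databases
  - enrollment 3 (Fiona): course_id=3 -> matches Databases
  - enrollment 4 (Helen): course_id=1 -> matches Biology
  - enrollment 5 (Alice): course_id=3 -> matches Databases
  - enrollment 6 (Iris): course_id=NULL, no match -> dropped
So 1 of 6 rows is dropped.

SQL:
SELECT a.student, b.title AS course
FROM enrollments a
INNER JOIN courses b ON a.course_id = b.id

Result:
student | course   
--------+----------
Quinn   | Databases
Frank   | Databases
Fiona   | Databases
Helen   | Biology  
Alice   | Databases
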